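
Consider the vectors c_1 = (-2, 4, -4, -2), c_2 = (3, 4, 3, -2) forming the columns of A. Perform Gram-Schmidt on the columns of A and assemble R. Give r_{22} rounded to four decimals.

q_1 = c_1/‖c_1‖ = (-2, 4, -4, -2)/6.3246 = (-0.3162, 0.6325, -0.6325, -0.3162).
r_{12} = q_1·c_2 = 0.3162.
u_2 = c_2 − 0.3162·q_1 = (3.1000, 3.8000, 3.2000, -1.9000).
r_{22} = ‖u_2‖ = 6.1563.

r_{22} = 6.1563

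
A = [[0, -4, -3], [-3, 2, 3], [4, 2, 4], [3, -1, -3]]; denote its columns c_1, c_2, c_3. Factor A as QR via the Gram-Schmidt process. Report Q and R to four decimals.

Q = [[0.0000, -0.8005, 0.5354], [-0.5145, 0.3826, 0.1989], [0.6860, 0.4238, 0.5828], [0.5145, -0.1825, -0.5781]], R = [[5.8310, -0.1715, -0.3430], [0.0000, 4.9971, 5.7916], [0.0000, 0.0000, 3.0560]]

c_1 = (0, -3, 4, 3); ‖c_1‖ = 5.8310, so q_1 = (0.0000, -0.5145, 0.6860, 0.5145).
q_1·c_2 = 0.0000·(-4) + (-0.5145)·2 + 0.6860·2 + 0.5145·(-1) = -0.1715.
u_2 = c_2 + 0.1715·q_1 = (-4.0000, 1.9118, 2.1176, -0.9118).
‖u_2‖ = 4.9971, so q_2 = (-0.8005, 0.3826, 0.4238, -0.1825).
q_1·c_3 = 0.0000·(-3) + (-0.5145)·3 + 0.6860·4 + 0.5145·(-3) = -0.3430; q_2·c_3 = (-0.8005)·(-3) + 0.3826·3 + 0.4238·4 + (-0.1825)·(-3) = 5.7916.
u_3 = c_3 + 0.3430·q_1 − 5.7916·q_2 = (1.6360, 0.6078, 1.7809, -1.7668).
‖u_3‖ = 3.0560, so q_3 = (0.5354, 0.1989, 0.5828, -0.5781).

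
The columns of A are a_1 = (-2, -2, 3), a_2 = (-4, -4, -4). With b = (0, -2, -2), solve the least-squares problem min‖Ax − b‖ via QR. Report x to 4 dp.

a_1 = (-2, -2, 3); ‖a_1‖ = 4.1231, so q_1 = (-0.4851, -0.4851, 0.7276).
q_1·a_2 = (-0.4851)·(-4) + (-0.4851)·(-4) + 0.7276·(-4) = 0.9701.
u_2 = a_2 − 0.9701·q_1 = (-3.5294, -3.5294, -4.7059).
‖u_2‖ = 6.8599, so q_2 = (-0.5145, -0.5145, -0.6860).
Qᵀb = (-0.4851, 2.4010).
Back-substitute: x_2 = 2.4010/6.8599 = 0.3500.
x_1 = (-0.4851 − 0.9701·0.3500)/4.1231 = -0.2000.

x = (-0.2000, 0.3500)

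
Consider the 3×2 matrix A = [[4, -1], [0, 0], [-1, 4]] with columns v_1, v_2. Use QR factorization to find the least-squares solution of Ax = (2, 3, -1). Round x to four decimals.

x = (0.4667, -0.1333)

v_1 = (4, 0, -1); ‖v_1‖ = 4.1231, so e_1 = (0.9701, 0.0000, -0.2425).
e_1·v_2 = 0.9701·(-1) + 0.0000·0 + (-0.2425)·4 = -1.9403.
u_2 = v_2 + 1.9403·e_1 = (0.8824, 0.0000, 3.5294).
‖u_2‖ = 3.6380, so e_2 = (0.2425, 0.0000, 0.9701).
Qᵀb = (2.1828, -0.4851).
Back-substitute: x_2 = -0.4851/3.6380 = -0.1333.
x_1 = (2.1828 + 1.9403·(-0.1333))/4.1231 = 0.4667.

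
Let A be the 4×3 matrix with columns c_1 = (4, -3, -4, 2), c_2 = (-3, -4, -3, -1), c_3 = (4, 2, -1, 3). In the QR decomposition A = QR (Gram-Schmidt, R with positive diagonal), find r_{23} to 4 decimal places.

c_1 = (4, -3, -4, 2); ‖c_1‖ = 6.7082, so e_1 = (0.5963, -0.4472, -0.5963, 0.2981).
e_1·c_2 = 0.5963·(-3) + (-0.4472)·(-4) + (-0.5963)·(-3) + 0.2981·(-1) = 1.4907.
u_2 = c_2 − 1.4907·e_1 = (-3.8889, -3.3333, -2.1111, -1.4444).
‖u_2‖ = 5.7252, so e_2 = (-0.6793, -0.5822, -0.3687, -0.2523).
r_{23} = e_2·c_3 = -4.2696.

r_{23} = -4.2696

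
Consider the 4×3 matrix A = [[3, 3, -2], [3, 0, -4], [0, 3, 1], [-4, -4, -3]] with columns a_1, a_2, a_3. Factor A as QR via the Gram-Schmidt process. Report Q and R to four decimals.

Q = [[0.5145, 0.2009, -0.5157], [0.5145, -0.5582, -0.3776], [0.0000, 0.7591, -0.3776], [-0.6860, -0.2679, -0.6700]], R = [[5.8310, 4.2875, -1.0290], [0.0000, 3.9519, 3.3937], [0.0000, 0.0000, 4.1742]]

a_1 = (3, 3, 0, -4); ‖a_1‖ = 5.8310, so e_1 = (0.5145, 0.5145, 0.0000, -0.6860).
e_1·a_2 = 0.5145·3 + 0.5145·0 + 0.0000·3 + (-0.6860)·(-4) = 4.2875.
u_2 = a_2 − 4.2875·e_1 = (0.7941, -2.2059, 3.0000, -1.0588).
‖u_2‖ = 3.9519, so e_2 = (0.2009, -0.5582, 0.7591, -0.2679).
e_1·a_3 = 0.5145·(-2) + 0.5145·(-4) + 0.0000·1 + (-0.6860)·(-3) = -1.0290; e_2·a_3 = 0.2009·(-2) + (-0.5582)·(-4) + 0.7591·1 + (-0.2679)·(-3) = 3.3937.
u_3 = a_3 + 1.0290·e_1 − 3.3937·e_2 = (-2.1525, -1.5763, -1.5763, -2.7966).
‖u_3‖ = 4.1742, so e_3 = (-0.5157, -0.3776, -0.3776, -0.6700).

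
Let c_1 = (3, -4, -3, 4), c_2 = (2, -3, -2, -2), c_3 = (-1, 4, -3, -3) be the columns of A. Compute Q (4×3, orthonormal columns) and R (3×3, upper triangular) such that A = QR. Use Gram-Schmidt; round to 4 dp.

Q = [[0.4243, 0.2610, -0.0021], [-0.5657, -0.4316, 0.5720], [-0.4243, -0.2610, -0.8192], [0.5657, -0.8231, -0.0409]], R = [[7.0711, 2.2627, -3.1113], [0.0000, 3.9850, 1.2648], [0.0000, 0.0000, 4.8704]]

c_1 = (3, -4, -3, 4); ‖c_1‖ = 7.0711, so e_1 = (0.4243, -0.5657, -0.4243, 0.5657).
e_1·c_2 = 0.4243·2 + (-0.5657)·(-3) + (-0.4243)·(-2) + 0.5657·(-2) = 2.2627.
u_2 = c_2 − 2.2627·e_1 = (1.0400, -1.7200, -1.0400, -3.2800).
‖u_2‖ = 3.9850, so e_2 = (0.2610, -0.4316, -0.2610, -0.8231).
e_1·c_3 = 0.4243·(-1) + (-0.5657)·4 + (-0.4243)·(-3) + 0.5657·(-3) = -3.1113; e_2·c_3 = 0.2610·(-1) + (-0.4316)·4 + (-0.2610)·(-3) + (-0.8231)·(-3) = 1.2648.
u_3 = c_3 + 3.1113·e_1 − 1.2648·e_2 = (-0.0101, 2.7859, -3.9899, -0.1990).
‖u_3‖ = 4.8704, so e_3 = (-0.0021, 0.5720, -0.8192, -0.0409).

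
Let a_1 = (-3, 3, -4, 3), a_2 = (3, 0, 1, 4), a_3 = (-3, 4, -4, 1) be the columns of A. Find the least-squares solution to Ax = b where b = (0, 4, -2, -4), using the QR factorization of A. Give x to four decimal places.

x = (-2.6688, 0.2697, 3.0757)

a_1 = (-3, 3, -4, 3); ‖a_1‖ = 6.5574, so e_1 = (-0.4575, 0.4575, -0.6100, 0.4575).
e_1·a_2 = (-0.4575)·3 + 0.4575·0 + (-0.6100)·1 + 0.4575·4 = -0.1525.
u_2 = a_2 + 0.1525·e_1 = (2.9302, 0.0698, 0.9070, 4.0698).
‖u_2‖ = 5.0967, so e_2 = (0.5749, 0.0137, 0.1780, 0.7985).
e_1·a_3 = (-0.4575)·(-3) + 0.4575·4 + (-0.6100)·(-4) + 0.4575·1 = 6.0999; e_2·a_3 = 0.5749·(-3) + 0.0137·4 + 0.1780·(-4) + 0.7985·1 = -1.5833.
u_3 = a_3 − 6.0999·e_1 + 1.5833·e_2 = (0.7010, 1.2310, 0.0027, -0.5264).
‖u_3‖ = 1.5112, so e_3 = (0.4639, 0.8146, 0.0018, -0.3483).
Qᵀb = (1.2200, -3.4952, 4.6480).
Back-substitute: x_3 = 4.6480/1.5112 = 3.0757.
x_2 = (-3.4952 + 1.5833·3.0757)/5.0967 = 0.2697.
x_1 = (1.2200 + 0.1525·0.2697 − 6.0999·3.0757)/6.5574 = -2.6688.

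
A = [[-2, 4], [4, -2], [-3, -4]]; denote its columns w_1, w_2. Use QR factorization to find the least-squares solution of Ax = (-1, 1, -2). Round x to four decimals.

q_1 = w_1/‖w_1‖ = (-2, 4, -3)/5.3852 = (-0.3714, 0.7428, -0.5571).
r_{12} = q_1·w_2 = -0.7428.
u_2 = w_2 + 0.7428·q_1 = (3.7241, -1.4483, -4.4138).
‖u_2‖ = 5.9538, so q_2 = (0.6255, -0.2433, -0.7413).
Qᵀb = (2.2283, 0.6139).
Back-substitute: x_2 = 0.6139/5.9538 = 0.1031.
x_1 = (2.2283 + 0.7428·0.1031)/5.3852 = 0.4280.

x = (0.4280, 0.1031)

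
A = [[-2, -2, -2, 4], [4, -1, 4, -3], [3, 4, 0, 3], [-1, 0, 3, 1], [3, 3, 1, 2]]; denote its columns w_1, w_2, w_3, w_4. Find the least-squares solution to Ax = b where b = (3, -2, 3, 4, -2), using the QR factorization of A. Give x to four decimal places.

w_1 = (-2, 4, 3, -1, 3); ‖w_1‖ = 6.2450, so e_1 = (-0.3203, 0.6405, 0.4804, -0.1601, 0.4804).
e_1·w_2 = (-0.3203)·(-2) + 0.6405·(-1) + 0.4804·4 + (-0.1601)·0 + 0.4804·3 = 3.3627.
u_2 = w_2 − 3.3627·e_1 = (-0.9231, -3.1538, 2.3846, 0.5385, 1.3846).
‖u_2‖ = 4.3235, so e_2 = (-0.2135, -0.7295, 0.5516, 0.1245, 0.3203).
e_1·w_3 = (-0.3203)·(-2) + 0.6405·4 + 0.4804·0 + (-0.1601)·3 + 0.4804·1 = 3.2026; e_2·w_3 = (-0.2135)·(-2) + (-0.7295)·4 + 0.5516·0 + 0.1245·3 + 0.3203·1 = -1.7970.
u_3 = w_3 − 3.2026·e_1 + 1.7970·e_2 = (-1.3580, 0.6379, -0.5473, 3.7366, 0.0370).
‖u_3‖ = 4.0638, so e_3 = (-0.3342, 0.1570, -0.1347, 0.9195, 0.0091).
e_1·w_4 = (-0.3203)·4 + 0.6405·(-3) + 0.4804·3 + (-0.1601)·1 + 0.4804·2 = -0.9608; e_2·w_4 = (-0.2135)·4 + (-0.7295)·(-3) + 0.5516·3 + 0.1245·1 + 0.3203·2 = 3.7541; e_3·w_4 = (-0.3342)·4 + 0.1570·(-3) + (-0.1347)·3 + 0.9195·1 + 0.0091·2 = -1.2739.
u_4 = w_4 + 0.9608·e_1 − 3.7541·e_2 + 1.2739·e_3 = (4.0681, 0.5539, 1.2194, 1.5500, 1.2709).
‖u_4‖ = 4.7287, so e_4 = (0.8603, 0.1171, 0.2579, 0.3278, 0.2688).
Qᵀb = (-2.4019, 2.3308, 1.9392, 3.8938).
Back-substitute: x_4 = 3.8938/4.7287 = 0.8234.
x_3 = (1.9392 + 1.2739·0.8234)/4.0638 = 0.7353.
x_2 = (2.3308 + 1.7970·0.7353 − 3.7541·0.8234)/4.3235 = 0.1297.
x_1 = (-2.4019 − 3.3627·0.1297 − 3.2026·0.7353 + 0.9608·0.8234)/6.2450 = -0.7049.

x = (-0.7049, 0.1297, 0.7353, 0.8234)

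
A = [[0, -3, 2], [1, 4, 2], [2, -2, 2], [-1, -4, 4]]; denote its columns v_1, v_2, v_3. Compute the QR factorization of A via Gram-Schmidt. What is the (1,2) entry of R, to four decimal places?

q_1 = v_1/‖v_1‖ = (0, 1, 2, -1)/2.4495 = (0.0000, 0.4082, 0.8165, -0.4082).
r_{12} = q_1·v_2 = 1.6330.

r_{12} = 1.6330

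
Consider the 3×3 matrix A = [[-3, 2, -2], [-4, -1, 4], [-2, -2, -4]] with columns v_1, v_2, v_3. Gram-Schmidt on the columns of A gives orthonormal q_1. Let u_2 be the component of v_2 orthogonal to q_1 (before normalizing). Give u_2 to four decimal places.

u_2 = (2.2069, -0.7241, -1.8621)

v_1 = (-3, -4, -2); ‖v_1‖ = 5.3852, so q_1 = (-0.5571, -0.7428, -0.3714).
q_1·v_2 = (-0.5571)·2 + (-0.7428)·(-1) + (-0.3714)·(-2) = 0.3714.
u_2 = v_2 − 0.3714·q_1 = (2.2069, -0.7241, -1.8621).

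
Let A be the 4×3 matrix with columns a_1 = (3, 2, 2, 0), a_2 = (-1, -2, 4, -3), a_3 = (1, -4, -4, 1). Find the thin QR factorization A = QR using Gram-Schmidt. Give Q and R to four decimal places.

Q = [[0.7276, -0.2150, 0.6404], [0.4851, -0.3870, -0.7330], [0.4851, 0.7095, -0.2276], [0.0000, -0.5483, -0.0282]], R = [[4.1231, 0.2425, -3.1530], [0.0000, 5.4719, -2.0533], [0.0000, 0.0000, 4.4545]]

e_1 = a_1/‖a_1‖ = (3, 2, 2, 0)/4.1231 = (0.7276, 0.4851, 0.4851, 0.0000).
r_{12} = e_1·a_2 = 0.2425.
u_2 = a_2 − 0.2425·e_1 = (-1.1765, -2.1176, 3.8824, -3.0000).
‖u_2‖ = 5.4719, so e_2 = (-0.2150, -0.3870, 0.7095, -0.5483).
r_{13} = e_1·a_3 = -3.1530; r_{23} = e_2·a_3 = -2.0533.
u_3 = a_3 + 3.1530·e_1 + 2.0533·e_2 = (2.8527, -3.2652, -1.0138, -0.1257).
‖u_3‖ = 4.4545, so e_3 = (0.6404, -0.7330, -0.2276, -0.0282).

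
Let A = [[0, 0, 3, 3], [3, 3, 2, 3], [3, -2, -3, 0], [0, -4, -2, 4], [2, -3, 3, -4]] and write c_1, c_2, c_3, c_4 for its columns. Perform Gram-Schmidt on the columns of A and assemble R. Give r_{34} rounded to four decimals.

r_{34} = -1.2000

c_1 = (0, 3, 3, 0, 2); ‖c_1‖ = 4.6904, so e_1 = (0.0000, 0.6396, 0.6396, 0.0000, 0.4264).
e_1·c_2 = 0.0000·0 + 0.6396·3 + 0.6396·(-2) + 0.0000·(-4) + 0.4264·(-3) = -0.6396.
u_2 = c_2 + 0.6396·e_1 = (0.0000, 3.4091, -1.5909, -4.0000, -2.7273).
‖u_2‖ = 6.1311, so e_2 = (0.0000, 0.5560, -0.2595, -0.6524, -0.4448).
e_1·c_3 = 0.0000·3 + 0.6396·2 + 0.6396·(-3) + 0.0000·(-2) + 0.4264·3 = 0.6396; e_2·c_3 = 0.0000·3 + 0.5560·2 + (-0.2595)·(-3) + (-0.6524)·(-2) + (-0.4448)·3 = 1.8608.
u_3 = c_3 − 0.6396·e_1 − 1.8608·e_2 = (3.0000, 0.5562, -2.9262, -0.7860, 3.5550).
‖u_3‖ = 5.5793, so e_3 = (0.5377, 0.0997, -0.5245, -0.1409, 0.6372).
r_{34} = e_3·c_4 = -1.2000.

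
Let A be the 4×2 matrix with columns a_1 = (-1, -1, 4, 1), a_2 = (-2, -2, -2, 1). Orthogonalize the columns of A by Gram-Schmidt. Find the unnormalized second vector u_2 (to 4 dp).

u_2 = (-2.1579, -2.1579, -1.3684, 1.1579)

a_1 = (-1, -1, 4, 1); ‖a_1‖ = 4.3589, so e_1 = (-0.2294, -0.2294, 0.9177, 0.2294).
e_1·a_2 = (-0.2294)·(-2) + (-0.2294)·(-2) + 0.9177·(-2) + 0.2294·1 = -0.6882.
u_2 = a_2 + 0.6882·e_1 = (-2.1579, -2.1579, -1.3684, 1.1579).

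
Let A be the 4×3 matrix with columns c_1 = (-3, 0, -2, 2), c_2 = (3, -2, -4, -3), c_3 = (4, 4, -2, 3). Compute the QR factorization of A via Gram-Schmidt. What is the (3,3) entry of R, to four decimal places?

c_1 = (-3, 0, -2, 2); ‖c_1‖ = 4.1231, so e_1 = (-0.7276, 0.0000, -0.4851, 0.4851).
e_1·c_2 = (-0.7276)·3 + 0.0000·(-2) + (-0.4851)·(-4) + 0.4851·(-3) = -1.6977.
u_2 = c_2 + 1.6977·e_1 = (1.7647, -2.0000, -4.8235, -2.1765).
‖u_2‖ = 5.9260, so e_2 = (0.2978, -0.3375, -0.8140, -0.3673).
e_1·c_3 = (-0.7276)·4 + 0.0000·4 + (-0.4851)·(-2) + 0.4851·3 = -0.4851; e_2·c_3 = 0.2978·4 + (-0.3375)·4 + (-0.8140)·(-2) + (-0.3673)·3 = 0.3673.
u_3 = c_3 + 0.4851·e_1 − 0.3673·e_2 = (3.5377, 4.1240, -1.9363, 3.3702).
r_{33} = ‖u_3‖ = 6.6806.

r_{33} = 6.6806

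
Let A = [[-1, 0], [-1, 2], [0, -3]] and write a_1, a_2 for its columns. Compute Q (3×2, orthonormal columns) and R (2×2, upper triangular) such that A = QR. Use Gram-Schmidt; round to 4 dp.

Q = [[-0.7071, -0.3015], [-0.7071, 0.3015], [0.0000, -0.9045]], R = [[1.4142, -1.4142], [0.0000, 3.3166]]

a_1 = (-1, -1, 0); ‖a_1‖ = 1.4142, so q_1 = (-0.7071, -0.7071, 0.0000).
q_1·a_2 = (-0.7071)·0 + (-0.7071)·2 + 0.0000·(-3) = -1.4142.
u_2 = a_2 + 1.4142·q_1 = (-1.0000, 1.0000, -3.0000).
‖u_2‖ = 3.3166, so q_2 = (-0.3015, 0.3015, -0.9045).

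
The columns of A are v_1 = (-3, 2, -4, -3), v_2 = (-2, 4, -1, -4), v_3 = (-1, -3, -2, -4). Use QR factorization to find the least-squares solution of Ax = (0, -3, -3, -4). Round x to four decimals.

v_1 = (-3, 2, -4, -3); ‖v_1‖ = 6.1644, so q_1 = (-0.4867, 0.3244, -0.6489, -0.4867).
q_1·v_2 = (-0.4867)·(-2) + 0.3244·4 + (-0.6489)·(-1) + (-0.4867)·(-4) = 4.8666.
u_2 = v_2 − 4.8666·q_1 = (0.3684, 2.4211, 2.1579, -1.6316).
‖u_2‖ = 3.6491, so q_2 = (0.1010, 0.6635, 0.5914, -0.4471).
q_1·v_3 = (-0.4867)·(-1) + 0.3244·(-3) + (-0.6489)·(-2) + (-0.4867)·(-4) = 2.7578; q_2·v_3 = 0.1010·(-1) + 0.6635·(-3) + 0.5914·(-2) + (-0.4471)·(-4) = -1.4856.
u_3 = v_3 − 2.7578·q_1 + 1.4856·q_2 = (0.4921, -2.9091, 0.6680, -3.3221).
‖u_3‖ = 4.4931, so q_3 = (0.1095, -0.6475, 0.1487, -0.7394).
Qᵀb = (2.9200, -1.9760, 4.4539).
Back-substitute: x_3 = 4.4539/4.4931 = 0.9913.
x_2 = (-1.9760 + 1.4856·0.9913)/3.6491 = -0.1379.
x_1 = (2.9200 − 4.8666·(-0.1379) − 2.7578·0.9913)/6.1644 = 0.1391.

x = (0.1391, -0.1379, 0.9913)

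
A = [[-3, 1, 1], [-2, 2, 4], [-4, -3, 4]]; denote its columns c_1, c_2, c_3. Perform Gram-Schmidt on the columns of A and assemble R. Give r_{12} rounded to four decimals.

c_1 = (-3, -2, -4); ‖c_1‖ = 5.3852, so e_1 = (-0.5571, -0.3714, -0.7428).
r_{12} = e_1·c_2 = 0.9285.

r_{12} = 0.9285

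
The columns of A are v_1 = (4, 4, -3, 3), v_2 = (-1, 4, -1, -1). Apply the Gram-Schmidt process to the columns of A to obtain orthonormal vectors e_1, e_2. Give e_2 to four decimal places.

v_1 = (4, 4, -3, 3); ‖v_1‖ = 7.0711, so e_1 = (0.5657, 0.5657, -0.4243, 0.4243).
e_1·v_2 = 0.5657·(-1) + 0.5657·4 + (-0.4243)·(-1) + 0.4243·(-1) = 1.6971.
u_2 = v_2 − 1.6971·e_1 = (-1.9600, 3.0400, -0.2800, -1.7200).
‖u_2‖ = 4.0150, so e_2 = (-0.4882, 0.7572, -0.0697, -0.4284).

e_2 = (-0.4882, 0.7572, -0.0697, -0.4284)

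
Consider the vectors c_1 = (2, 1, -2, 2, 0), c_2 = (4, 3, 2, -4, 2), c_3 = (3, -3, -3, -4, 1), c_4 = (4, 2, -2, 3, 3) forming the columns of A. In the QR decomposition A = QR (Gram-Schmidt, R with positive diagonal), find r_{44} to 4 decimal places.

r_{44} = 2.7013

c_1 = (2, 1, -2, 2, 0); ‖c_1‖ = 3.6056, so e_1 = (0.5547, 0.2774, -0.5547, 0.5547, 0.0000).
e_1·c_2 = 0.5547·4 + 0.2774·3 + (-0.5547)·2 + 0.5547·(-4) + 0.0000·2 = -0.2774.
u_2 = c_2 + 0.2774·e_1 = (4.1538, 3.0769, 1.8462, -3.8462, 2.0000).
‖u_2‖ = 6.9945, so e_2 = (0.5939, 0.4399, 0.2639, -0.5499, 0.2859).
e_1·c_3 = 0.5547·3 + 0.2774·(-3) + (-0.5547)·(-3) + 0.5547·(-4) + 0.0000·1 = 0.2774; e_2·c_3 = 0.5939·3 + 0.4399·(-3) + 0.2639·(-3) + (-0.5499)·(-4) + 0.2859·1 = 2.1555.
u_3 = c_3 − 0.2774·e_1 − 2.1555·e_2 = (1.5660, -4.0252, -3.4151, -2.9686, 0.3836).
‖u_3‖ = 6.2671, so e_3 = (0.2499, -0.6423, -0.5449, -0.4737, 0.0612).
e_1·c_4 = 0.5547·4 + 0.2774·2 + (-0.5547)·(-2) + 0.5547·3 + 0.0000·3 = 5.5470; e_2·c_4 = 0.5939·4 + 0.4399·2 + 0.2639·(-2) + (-0.5499)·3 + 0.2859·3 = 1.9356; e_3·c_4 = 0.2499·4 + (-0.6423)·2 + (-0.5449)·(-2) + (-0.4737)·3 + 0.0612·3 = -0.4325.
u_4 = c_4 − 5.5470·e_1 − 1.9356·e_2 + 0.4325·e_3 = (-0.1183, -0.6677, 0.3303, 0.7825, 2.4730).
r_{44} = ‖u_4‖ = 2.7013.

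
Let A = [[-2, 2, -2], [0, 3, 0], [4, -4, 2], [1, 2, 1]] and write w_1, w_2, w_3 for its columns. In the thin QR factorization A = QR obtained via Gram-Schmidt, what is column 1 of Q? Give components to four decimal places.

q_1 = (-0.4364, 0.0000, 0.8729, 0.2182)

w_1 = (-2, 0, 4, 1); ‖w_1‖ = 4.5826, so q_1 = (-0.4364, 0.0000, 0.8729, 0.2182).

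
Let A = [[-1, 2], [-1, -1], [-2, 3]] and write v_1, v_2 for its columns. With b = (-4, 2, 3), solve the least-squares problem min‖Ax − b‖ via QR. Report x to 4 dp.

q_1 = v_1/‖v_1‖ = (-1, -1, -2)/2.4495 = (-0.4082, -0.4082, -0.8165).
r_{12} = q_1·v_2 = -2.8577.
u_2 = v_2 + 2.8577·q_1 = (0.8333, -2.1667, 0.6667).
‖u_2‖ = 2.4152, so q_2 = (0.3450, -0.8971, 0.2760).
Qᵀb = (-1.6330, -2.3462).
Back-substitute: x_2 = -2.3462/2.4152 = -0.9714.
x_1 = (-1.6330 + 2.8577·(-0.9714))/2.4495 = -1.8000.

x = (-1.8000, -0.9714)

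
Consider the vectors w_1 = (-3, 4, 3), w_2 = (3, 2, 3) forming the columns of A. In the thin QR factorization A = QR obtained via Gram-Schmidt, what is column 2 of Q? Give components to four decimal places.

e_2 = (0.8262, 0.2361, 0.5115)

w_1 = (-3, 4, 3); ‖w_1‖ = 5.8310, so e_1 = (-0.5145, 0.6860, 0.5145).
e_1·w_2 = (-0.5145)·3 + 0.6860·2 + 0.5145·3 = 1.3720.
u_2 = w_2 − 1.3720·e_1 = (3.7059, 1.0588, 2.2941).
‖u_2‖ = 4.4853, so e_2 = (0.8262, 0.2361, 0.5115).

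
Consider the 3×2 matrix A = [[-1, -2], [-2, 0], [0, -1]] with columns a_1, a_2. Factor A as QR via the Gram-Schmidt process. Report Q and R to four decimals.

q_1 = a_1/‖a_1‖ = (-1, -2, 0)/2.2361 = (-0.4472, -0.8944, 0.0000).
r_{12} = q_1·a_2 = 0.8944.
u_2 = a_2 − 0.8944·q_1 = (-1.6000, 0.8000, -1.0000).
‖u_2‖ = 2.0494, so q_2 = (-0.7807, 0.3904, -0.4880).

Q = [[-0.4472, -0.7807], [-0.8944, 0.3904], [0.0000, -0.4880]], R = [[2.2361, 0.8944], [0.0000, 2.0494]]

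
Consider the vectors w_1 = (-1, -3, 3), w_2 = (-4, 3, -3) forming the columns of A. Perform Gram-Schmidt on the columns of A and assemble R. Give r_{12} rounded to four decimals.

w_1 = (-1, -3, 3); ‖w_1‖ = 4.3589, so e_1 = (-0.2294, -0.6882, 0.6882).
r_{12} = e_1·w_2 = -3.2118.

r_{12} = -3.2118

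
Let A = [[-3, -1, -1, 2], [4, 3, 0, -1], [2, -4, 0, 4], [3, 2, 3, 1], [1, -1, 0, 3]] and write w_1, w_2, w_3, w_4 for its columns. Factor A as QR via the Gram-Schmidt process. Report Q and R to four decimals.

q_1 = w_1/‖w_1‖ = (-3, 4, 2, 3, 1)/6.2450 = (-0.4804, 0.6405, 0.3203, 0.4804, 0.1601).
r_{12} = q_1·w_2 = 1.9215.
u_2 = w_2 − 1.9215·q_1 = (-0.0769, 1.7692, -4.6154, 1.0769, -1.3077).
‖u_2‖ = 5.2257, so q_2 = (-0.0147, 0.3386, -0.8832, 0.2061, -0.2502).
r_{13} = q_1·w_3 = 1.9215; r_{23} = q_2·w_3 = 0.6330.
u_3 = w_3 − 1.9215·q_1 − 0.6330·q_2 = (-0.0676, -1.4451, -0.0563, 1.9465, -0.1493).
‖u_3‖ = 2.4304, so q_3 = (-0.0278, -0.5946, -0.0232, 0.8009, -0.0614).
r_{14} = q_1·w_4 = 0.6405; r_{24} = q_2·w_4 = -4.4455; r_{34} = q_3·w_4 = 1.0628.
u_4 = w_4 − 0.6405·q_1 + 4.4455·q_2 − 1.0628·q_3 = (2.2718, 0.7268, -0.1068, 0.7573, 1.8503).
‖u_4‖ = 3.1141, so q_4 = (0.7295, 0.2334, -0.0343, 0.2432, 0.5942).

Q = [[-0.4804, -0.0147, -0.0278, 0.7295], [0.6405, 0.3386, -0.5946, 0.2334], [0.3203, -0.8832, -0.0232, -0.0343], [0.4804, 0.2061, 0.8009, 0.2432], [0.1601, -0.2502, -0.0614, 0.5942]], R = [[6.2450, 1.9215, 1.9215, 0.6405], [0.0000, 5.2257, 0.6330, -4.4455], [0.0000, 0.0000, 2.4304, 1.0628], [0.0000, 0.0000, 0.0000, 3.1141]]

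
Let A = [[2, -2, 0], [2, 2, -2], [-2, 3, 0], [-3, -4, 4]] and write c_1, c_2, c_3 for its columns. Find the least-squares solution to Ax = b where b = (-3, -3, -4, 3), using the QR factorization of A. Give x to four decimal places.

x = (-6.3333, -5.3333, -9.5000)

c_1 = (2, 2, -2, -3); ‖c_1‖ = 4.5826, so q_1 = (0.4364, 0.4364, -0.4364, -0.6547).
q_1·c_2 = 0.4364·(-2) + 0.4364·2 + (-0.4364)·3 + (-0.6547)·(-4) = 1.3093.
u_2 = c_2 − 1.3093·q_1 = (-2.5714, 1.4286, 3.5714, -3.1429).
‖u_2‖ = 5.5934, so q_2 = (-0.4597, 0.2554, 0.6385, -0.5619).
q_1·c_3 = 0.4364·0 + 0.4364·(-2) + (-0.4364)·0 + (-0.6547)·4 = -3.4915; q_2·c_3 = (-0.4597)·0 + 0.2554·(-2) + 0.6385·0 + (-0.5619)·4 = -2.7584.
u_3 = c_3 + 3.4915·q_1 + 2.7584·q_2 = (0.2557, 0.2283, 0.2374, 0.1644).
‖u_3‖ = 0.4482, so q_3 = (0.5705, 0.5094, 0.5297, 0.3667).
Qᵀb = (-2.8368, -3.6267, -4.2582).
Back-substitute: x_3 = -4.2582/0.4482 = -9.5000.
x_2 = (-3.6267 + 2.7584·(-9.5000))/5.5934 = -5.3333.
x_1 = (-2.8368 − 1.3093·(-5.3333) + 3.4915·(-9.5000))/4.5826 = -6.3333.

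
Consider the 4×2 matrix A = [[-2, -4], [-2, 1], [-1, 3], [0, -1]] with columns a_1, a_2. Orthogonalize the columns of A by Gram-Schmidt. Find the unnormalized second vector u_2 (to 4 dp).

u_2 = (-3.3333, 1.6667, 3.3333, -1.0000)

a_1 = (-2, -2, -1, 0); ‖a_1‖ = 3.0000, so e_1 = (-0.6667, -0.6667, -0.3333, 0.0000).
e_1·a_2 = (-0.6667)·(-4) + (-0.6667)·1 + (-0.3333)·3 + 0.0000·(-1) = 1.0000.
u_2 = a_2 − 1.0000·e_1 = (-3.3333, 1.6667, 3.3333, -1.0000).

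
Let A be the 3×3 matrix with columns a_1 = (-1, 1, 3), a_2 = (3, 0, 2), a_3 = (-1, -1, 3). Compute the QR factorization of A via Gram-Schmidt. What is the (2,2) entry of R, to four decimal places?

a_1 = (-1, 1, 3); ‖a_1‖ = 3.3166, so e_1 = (-0.3015, 0.3015, 0.9045).
e_1·a_2 = (-0.3015)·3 + 0.3015·0 + 0.9045·2 = 0.9045.
u_2 = a_2 − 0.9045·e_1 = (3.2727, -0.2727, 1.1818).
r_{22} = ‖u_2‖ = 3.4902.

r_{22} = 3.4902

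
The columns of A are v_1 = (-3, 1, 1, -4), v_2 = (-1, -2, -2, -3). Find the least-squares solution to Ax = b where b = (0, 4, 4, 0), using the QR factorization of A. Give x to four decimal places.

x = (0.8767, -1.4247)

q_1 = v_1/‖v_1‖ = (-3, 1, 1, -4)/5.1962 = (-0.5774, 0.1925, 0.1925, -0.7698).
r_{12} = q_1·v_2 = 2.1170.
u_2 = v_2 − 2.1170·q_1 = (0.2222, -2.4074, -2.4074, -1.3704).
‖u_2‖ = 3.6768, so q_2 = (0.0604, -0.6548, -0.6548, -0.3727).
Qᵀb = (1.5396, -5.2381).
Back-substitute: x_2 = -5.2381/3.6768 = -1.4247.
x_1 = (1.5396 − 2.1170·(-1.4247))/5.1962 = 0.8767.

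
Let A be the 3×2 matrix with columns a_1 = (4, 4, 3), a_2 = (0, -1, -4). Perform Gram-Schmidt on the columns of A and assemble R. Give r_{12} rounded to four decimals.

r_{12} = -2.4988

a_1 = (4, 4, 3); ‖a_1‖ = 6.4031, so e_1 = (0.6247, 0.6247, 0.4685).
r_{12} = e_1·a_2 = -2.4988.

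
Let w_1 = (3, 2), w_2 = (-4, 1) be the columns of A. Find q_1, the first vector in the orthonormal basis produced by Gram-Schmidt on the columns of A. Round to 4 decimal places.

w_1 = (3, 2); ‖w_1‖ = 3.6056, so q_1 = (0.8321, 0.5547).

q_1 = (0.8321, 0.5547)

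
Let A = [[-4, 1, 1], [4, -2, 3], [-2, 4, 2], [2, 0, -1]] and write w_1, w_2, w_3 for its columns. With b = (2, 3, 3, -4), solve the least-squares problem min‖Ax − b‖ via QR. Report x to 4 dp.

x = (-0.4655, -0.2792, 1.5179)

w_1 = (-4, 4, -2, 2); ‖w_1‖ = 6.3246, so q_1 = (-0.6325, 0.6325, -0.3162, 0.3162).
q_1·w_2 = (-0.6325)·1 + 0.6325·(-2) + (-0.3162)·4 + 0.3162·0 = -3.1623.
u_2 = w_2 + 3.1623·q_1 = (-1.0000, 0.0000, 3.0000, 1.0000).
‖u_2‖ = 3.3166, so q_2 = (-0.3015, 0.0000, 0.9045, 0.3015).
q_1·w_3 = (-0.6325)·1 + 0.6325·3 + (-0.3162)·2 + 0.3162·(-1) = 0.3162; q_2·w_3 = (-0.3015)·1 + 0.0000·3 + 0.9045·2 + 0.3015·(-1) = 1.2060.
u_3 = w_3 − 0.3162·q_1 − 1.2060·q_2 = (1.5636, 2.8000, 1.0091, -1.4636).
‖u_3‖ = 3.6668, so q_3 = (0.4264, 0.7636, 0.2752, -0.3992).
Qᵀb = (-1.5811, 0.9045, 5.5659).
Back-substitute: x_3 = 5.5659/3.6668 = 1.5179.
x_2 = (0.9045 − 1.2060·1.5179)/3.3166 = -0.2792.
x_1 = (-1.5811 + 3.1623·(-0.2792) − 0.3162·1.5179)/6.3246 = -0.4655.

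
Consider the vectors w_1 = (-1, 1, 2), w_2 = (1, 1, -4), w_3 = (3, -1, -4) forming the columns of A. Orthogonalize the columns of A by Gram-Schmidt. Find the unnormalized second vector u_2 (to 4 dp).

u_2 = (-0.3333, 2.3333, -1.3333)

w_1 = (-1, 1, 2); ‖w_1‖ = 2.4495, so e_1 = (-0.4082, 0.4082, 0.8165).
e_1·w_2 = (-0.4082)·1 + 0.4082·1 + 0.8165·(-4) = -3.2660.
u_2 = w_2 + 3.2660·e_1 = (-0.3333, 2.3333, -1.3333).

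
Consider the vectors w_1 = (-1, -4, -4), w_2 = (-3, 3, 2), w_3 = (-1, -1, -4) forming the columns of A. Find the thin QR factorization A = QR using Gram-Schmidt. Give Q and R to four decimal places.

w_1 = (-1, -4, -4); ‖w_1‖ = 5.7446, so e_1 = (-0.1741, -0.6963, -0.6963).
e_1·w_2 = (-0.1741)·(-3) + (-0.6963)·3 + (-0.6963)·2 = -2.9593.
u_2 = w_2 + 2.9593·e_1 = (-3.5152, 0.9394, -0.0606).
‖u_2‖ = 3.6390, so e_2 = (-0.9660, 0.2581, -0.0167).
e_1·w_3 = (-0.1741)·(-1) + (-0.6963)·(-1) + (-0.6963)·(-4) = 3.6556; e_2·w_3 = (-0.9660)·(-1) + 0.2581·(-1) + (-0.0167)·(-4) = 0.7744.
u_3 = w_3 − 3.6556·e_1 − 0.7744·e_2 = (0.3844, 1.3455, -1.4416).
‖u_3‖ = 2.0091, so e_3 = (0.1913, 0.6697, -0.7175).

Q = [[-0.1741, -0.9660, 0.1913], [-0.6963, 0.2581, 0.6697], [-0.6963, -0.0167, -0.7175]], R = [[5.7446, -2.9593, 3.6556], [0.0000, 3.6390, 0.7744], [0.0000, 0.0000, 2.0091]]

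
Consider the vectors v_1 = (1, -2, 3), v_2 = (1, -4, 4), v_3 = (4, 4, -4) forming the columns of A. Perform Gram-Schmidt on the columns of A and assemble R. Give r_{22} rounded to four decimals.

r_{22} = 1.2247

v_1 = (1, -2, 3); ‖v_1‖ = 3.7417, so q_1 = (0.2673, -0.5345, 0.8018).
q_1·v_2 = 0.2673·1 + (-0.5345)·(-4) + 0.8018·4 = 5.6125.
u_2 = v_2 − 5.6125·q_1 = (-0.5000, -1.0000, -0.5000).
r_{22} = ‖u_2‖ = 1.2247.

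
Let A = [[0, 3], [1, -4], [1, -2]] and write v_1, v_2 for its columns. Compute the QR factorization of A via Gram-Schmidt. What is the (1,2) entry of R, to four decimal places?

r_{12} = -4.2426

v_1 = (0, 1, 1); ‖v_1‖ = 1.4142, so q_1 = (0.0000, 0.7071, 0.7071).
r_{12} = q_1·v_2 = -4.2426.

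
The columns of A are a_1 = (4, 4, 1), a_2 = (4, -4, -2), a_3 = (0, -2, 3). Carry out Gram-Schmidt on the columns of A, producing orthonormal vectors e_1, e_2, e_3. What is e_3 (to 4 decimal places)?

e_3 = (0.1162, -0.3487, 0.9300)

a_1 = (4, 4, 1); ‖a_1‖ = 5.7446, so e_1 = (0.6963, 0.6963, 0.1741).
e_1·a_2 = 0.6963·4 + 0.6963·(-4) + 0.1741·(-2) = -0.3482.
u_2 = a_2 + 0.3482·e_1 = (4.2424, -3.7576, -1.9394).
‖u_2‖ = 5.9899, so e_2 = (0.7083, -0.6273, -0.3238).
e_1·a_3 = 0.6963·0 + 0.6963·(-2) + 0.1741·3 = -0.8704; e_2·a_3 = 0.7083·0 + (-0.6273)·(-2) + (-0.3238)·3 = 0.2833.
u_3 = a_3 + 0.8704·e_1 − 0.2833·e_2 = (0.4054, -1.2162, 3.2432).
‖u_3‖ = 3.4874, so e_3 = (0.1162, -0.3487, 0.9300).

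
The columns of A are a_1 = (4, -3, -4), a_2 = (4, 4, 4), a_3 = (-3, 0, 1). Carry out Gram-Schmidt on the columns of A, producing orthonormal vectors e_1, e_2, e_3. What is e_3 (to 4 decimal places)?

e_3 = (0.0937, -0.7493, 0.6556)

e_1 = a_1/‖a_1‖ = (4, -3, -4)/6.4031 = (0.6247, -0.4685, -0.6247).
r_{12} = e_1·a_2 = -1.8741.
u_2 = a_2 + 1.8741·e_1 = (5.1707, 3.1220, 2.8293).
‖u_2‖ = 6.6699, so e_2 = (0.7752, 0.4681, 0.4242).
r_{13} = e_1·a_3 = -2.4988; r_{23} = e_2·a_3 = -1.9015.
u_3 = a_3 + 2.4988·e_1 + 1.9015·e_2 = (0.0351, -0.2807, 0.2456).
‖u_3‖ = 0.3746, so e_3 = (0.0937, -0.7493, 0.6556).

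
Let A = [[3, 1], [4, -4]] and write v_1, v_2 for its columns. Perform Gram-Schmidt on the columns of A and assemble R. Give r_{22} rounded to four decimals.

v_1 = (3, 4); ‖v_1‖ = 5.0000, so e_1 = (0.6000, 0.8000).
e_1·v_2 = 0.6000·1 + 0.8000·(-4) = -2.6000.
u_2 = v_2 + 2.6000·e_1 = (2.5600, -1.9200).
r_{22} = ‖u_2‖ = 3.2000.

r_{22} = 3.2000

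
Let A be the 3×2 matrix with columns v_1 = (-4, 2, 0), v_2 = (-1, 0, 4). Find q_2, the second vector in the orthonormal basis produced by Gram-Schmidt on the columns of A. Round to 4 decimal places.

q_2 = (-0.0497, -0.0994, 0.9938)

q_1 = v_1/‖v_1‖ = (-4, 2, 0)/4.4721 = (-0.8944, 0.4472, 0.0000).
r_{12} = q_1·v_2 = 0.8944.
u_2 = v_2 − 0.8944·q_1 = (-0.2000, -0.4000, 4.0000).
‖u_2‖ = 4.0249, so q_2 = (-0.0497, -0.0994, 0.9938).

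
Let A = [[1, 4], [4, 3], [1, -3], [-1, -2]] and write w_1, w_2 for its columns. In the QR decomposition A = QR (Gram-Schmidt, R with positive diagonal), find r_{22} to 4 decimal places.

w_1 = (1, 4, 1, -1); ‖w_1‖ = 4.3589, so e_1 = (0.2294, 0.9177, 0.2294, -0.2294).
e_1·w_2 = 0.2294·4 + 0.9177·3 + 0.2294·(-3) + (-0.2294)·(-2) = 3.4412.
u_2 = w_2 − 3.4412·e_1 = (3.2105, -0.1579, -3.7895, -1.2105).
r_{22} = ‖u_2‖ = 5.1145.

r_{22} = 5.1145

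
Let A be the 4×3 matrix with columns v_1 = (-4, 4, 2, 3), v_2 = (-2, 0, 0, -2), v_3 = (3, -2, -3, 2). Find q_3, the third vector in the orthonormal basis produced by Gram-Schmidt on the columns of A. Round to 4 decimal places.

q_3 = (-0.3407, -0.1660, -0.8604, 0.3407)

v_1 = (-4, 4, 2, 3); ‖v_1‖ = 6.7082, so q_1 = (-0.5963, 0.5963, 0.2981, 0.4472).
q_1·v_2 = (-0.5963)·(-2) + 0.5963·0 + 0.2981·0 + 0.4472·(-2) = 0.2981.
u_2 = v_2 − 0.2981·q_1 = (-1.8222, -0.1778, -0.0889, -2.1333).
‖u_2‖ = 2.8127, so q_2 = (-0.6479, -0.0632, -0.0316, -0.7585).
q_1·v_3 = (-0.5963)·3 + 0.5963·(-2) + 0.2981·(-3) + 0.4472·2 = -2.9814; q_2·v_3 = (-0.6479)·3 + (-0.0632)·(-2) + (-0.0316)·(-3) + (-0.7585)·2 = -3.2393.
u_3 = v_3 + 2.9814·q_1 + 3.2393·q_2 = (-0.8764, -0.4270, -2.2135, 0.8764).
‖u_3‖ = 2.5725, so q_3 = (-0.3407, -0.1660, -0.8604, 0.3407).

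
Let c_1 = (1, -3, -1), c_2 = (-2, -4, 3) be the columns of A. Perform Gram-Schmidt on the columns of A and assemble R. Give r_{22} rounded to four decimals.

r_{22} = 4.9543

c_1 = (1, -3, -1); ‖c_1‖ = 3.3166, so q_1 = (0.3015, -0.9045, -0.3015).
q_1·c_2 = 0.3015·(-2) + (-0.9045)·(-4) + (-0.3015)·3 = 2.1106.
u_2 = c_2 − 2.1106·q_1 = (-2.6364, -2.0909, 3.6364).
r_{22} = ‖u_2‖ = 4.9543.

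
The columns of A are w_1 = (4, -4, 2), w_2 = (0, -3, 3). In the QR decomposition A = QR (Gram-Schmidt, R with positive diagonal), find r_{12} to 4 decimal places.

r_{12} = 3.0000

w_1 = (4, -4, 2); ‖w_1‖ = 6.0000, so e_1 = (0.6667, -0.6667, 0.3333).
r_{12} = e_1·w_2 = 3.0000.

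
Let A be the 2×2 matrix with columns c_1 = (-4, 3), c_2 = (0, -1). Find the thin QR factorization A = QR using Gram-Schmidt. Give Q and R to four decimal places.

c_1 = (-4, 3); ‖c_1‖ = 5.0000, so q_1 = (-0.8000, 0.6000).
q_1·c_2 = (-0.8000)·0 + 0.6000·(-1) = -0.6000.
u_2 = c_2 + 0.6000·q_1 = (-0.4800, -0.6400).
‖u_2‖ = 0.8000, so q_2 = (-0.6000, -0.8000).

Q = [[-0.8000, -0.6000], [0.6000, -0.8000]], R = [[5.0000, -0.6000], [0.0000, 0.8000]]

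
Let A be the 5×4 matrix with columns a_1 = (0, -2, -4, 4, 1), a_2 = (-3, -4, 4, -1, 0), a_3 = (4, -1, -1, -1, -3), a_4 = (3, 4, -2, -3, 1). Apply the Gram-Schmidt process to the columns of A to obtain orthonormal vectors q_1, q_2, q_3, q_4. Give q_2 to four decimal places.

q_2 = (-0.4860, -0.7530, 0.4378, 0.0482, 0.0525)

q_1 = a_1/‖a_1‖ = (0, -2, -4, 4, 1)/6.0828 = (0.0000, -0.3288, -0.6576, 0.6576, 0.1644).
r_{12} = q_1·a_2 = -1.9728.
u_2 = a_2 + 1.9728·q_1 = (-3.0000, -4.6486, 2.7027, 0.2973, 0.3243).
‖u_2‖ = 6.1732, so q_2 = (-0.4860, -0.7530, 0.4378, 0.0482, 0.0525).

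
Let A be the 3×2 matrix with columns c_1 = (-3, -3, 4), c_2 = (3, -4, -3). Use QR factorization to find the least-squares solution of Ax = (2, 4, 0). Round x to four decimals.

e_1 = c_1/‖c_1‖ = (-3, -3, 4)/5.8310 = (-0.5145, -0.5145, 0.6860).
r_{12} = e_1·c_2 = -1.5435.
u_2 = c_2 + 1.5435·e_1 = (2.2059, -4.7941, -1.9412).
‖u_2‖ = 5.6230, so e_2 = (0.3923, -0.8526, -0.3452).
Qᵀb = (-3.0870, -2.6258).
Back-substitute: x_2 = -2.6258/5.6230 = -0.4670.
x_1 = (-3.0870 + 1.5435·(-0.4670))/5.8310 = -0.6530.

x = (-0.6530, -0.4670)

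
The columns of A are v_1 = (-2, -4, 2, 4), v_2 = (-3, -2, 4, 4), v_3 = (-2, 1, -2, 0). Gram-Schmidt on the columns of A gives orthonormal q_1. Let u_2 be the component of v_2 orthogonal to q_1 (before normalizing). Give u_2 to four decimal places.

v_1 = (-2, -4, 2, 4); ‖v_1‖ = 6.3246, so q_1 = (-0.3162, -0.6325, 0.3162, 0.6325).
q_1·v_2 = (-0.3162)·(-3) + (-0.6325)·(-2) + 0.3162·4 + 0.6325·4 = 6.0083.
u_2 = v_2 − 6.0083·q_1 = (-1.1000, 1.8000, 2.1000, 0.2000).

u_2 = (-1.1000, 1.8000, 2.1000, 0.2000)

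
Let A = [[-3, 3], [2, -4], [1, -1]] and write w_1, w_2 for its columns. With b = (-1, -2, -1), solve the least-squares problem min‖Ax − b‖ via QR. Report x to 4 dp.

q_1 = w_1/‖w_1‖ = (-3, 2, 1)/3.7417 = (-0.8018, 0.5345, 0.2673).
r_{12} = q_1·w_2 = -4.8107.
u_2 = w_2 + 4.8107·q_1 = (-0.8571, -1.4286, 0.2857).
‖u_2‖ = 1.6903, so q_2 = (-0.5071, -0.8452, 0.1690).
Qᵀb = (-0.5345, 2.0284).
Back-substitute: x_2 = 2.0284/1.6903 = 1.2000.
x_1 = (-0.5345 + 4.8107·1.2000)/3.7417 = 1.4000.

x = (1.4000, 1.2000)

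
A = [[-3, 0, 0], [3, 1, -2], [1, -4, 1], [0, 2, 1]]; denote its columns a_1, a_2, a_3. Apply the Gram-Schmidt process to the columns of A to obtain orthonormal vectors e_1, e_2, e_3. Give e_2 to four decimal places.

e_2 = (-0.0345, 0.2530, -0.8625, 0.4370)

a_1 = (-3, 3, 1, 0); ‖a_1‖ = 4.3589, so e_1 = (-0.6882, 0.6882, 0.2294, 0.0000).
e_1·a_2 = (-0.6882)·0 + 0.6882·1 + 0.2294·(-4) + 0.0000·2 = -0.2294.
u_2 = a_2 + 0.2294·e_1 = (-0.1579, 1.1579, -3.9474, 2.0000).
‖u_2‖ = 4.5768, so e_2 = (-0.0345, 0.2530, -0.8625, 0.4370).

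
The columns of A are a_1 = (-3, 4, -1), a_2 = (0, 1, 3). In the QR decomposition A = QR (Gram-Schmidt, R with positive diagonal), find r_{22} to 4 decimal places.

a_1 = (-3, 4, -1); ‖a_1‖ = 5.0990, so e_1 = (-0.5883, 0.7845, -0.1961).
e_1·a_2 = (-0.5883)·0 + 0.7845·1 + (-0.1961)·3 = 0.1961.
u_2 = a_2 − 0.1961·e_1 = (0.1154, 0.8462, 3.0385).
r_{22} = ‖u_2‖ = 3.1562.

r_{22} = 3.1562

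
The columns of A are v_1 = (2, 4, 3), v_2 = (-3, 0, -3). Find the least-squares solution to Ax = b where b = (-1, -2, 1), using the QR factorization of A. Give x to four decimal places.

x = (-0.4242, -0.3535)

v_1 = (2, 4, 3); ‖v_1‖ = 5.3852, so q_1 = (0.3714, 0.7428, 0.5571).
q_1·v_2 = 0.3714·(-3) + 0.7428·0 + 0.5571·(-3) = -2.7854.
u_2 = v_2 + 2.7854·q_1 = (-1.9655, 2.0690, -1.4483).
‖u_2‖ = 3.2002, so q_2 = (-0.6142, 0.6465, -0.4526).
Qᵀb = (-1.2999, -1.1314).
Back-substitute: x_2 = -1.1314/3.2002 = -0.3535.
x_1 = (-1.2999 + 2.7854·(-0.3535))/5.3852 = -0.4242.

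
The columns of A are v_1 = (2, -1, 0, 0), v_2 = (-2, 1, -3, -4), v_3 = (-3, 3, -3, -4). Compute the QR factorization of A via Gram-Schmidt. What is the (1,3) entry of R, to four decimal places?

v_1 = (2, -1, 0, 0); ‖v_1‖ = 2.2361, so e_1 = (0.8944, -0.4472, 0.0000, 0.0000).
r_{13} = e_1·v_3 = -4.0249.

r_{13} = -4.0249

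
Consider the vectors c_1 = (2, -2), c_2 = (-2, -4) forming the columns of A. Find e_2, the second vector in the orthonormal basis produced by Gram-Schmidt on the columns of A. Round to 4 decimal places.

e_2 = (-0.7071, -0.7071)

c_1 = (2, -2); ‖c_1‖ = 2.8284, so e_1 = (0.7071, -0.7071).
e_1·c_2 = 0.7071·(-2) + (-0.7071)·(-4) = 1.4142.
u_2 = c_2 − 1.4142·e_1 = (-3.0000, -3.0000).
‖u_2‖ = 4.2426, so e_2 = (-0.7071, -0.7071).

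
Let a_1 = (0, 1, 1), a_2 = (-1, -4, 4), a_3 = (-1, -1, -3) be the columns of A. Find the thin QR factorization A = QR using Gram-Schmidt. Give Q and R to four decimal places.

a_1 = (0, 1, 1); ‖a_1‖ = 1.4142, so q_1 = (0.0000, 0.7071, 0.7071).
q_1·a_2 = 0.0000·(-1) + 0.7071·(-4) + 0.7071·4 = 0.0000.
u_2 = a_2 + 0.0000·q_1 = (-1.0000, -4.0000, 4.0000).
‖u_2‖ = 5.7446, so q_2 = (-0.1741, -0.6963, 0.6963).
q_1·a_3 = 0.0000·(-1) + 0.7071·(-1) + 0.7071·(-3) = -2.8284; q_2·a_3 = (-0.1741)·(-1) + (-0.6963)·(-1) + 0.6963·(-3) = -1.2185.
u_3 = a_3 + 2.8284·q_1 + 1.2185·q_2 = (-1.2121, 0.1515, -0.1515).
‖u_3‖ = 1.2309, so q_3 = (-0.9847, 0.1231, -0.1231).

Q = [[0.0000, -0.1741, -0.9847], [0.7071, -0.6963, 0.1231], [0.7071, 0.6963, -0.1231]], R = [[1.4142, 0.0000, -2.8284], [0.0000, 5.7446, -1.2185], [0.0000, 0.0000, 1.2309]]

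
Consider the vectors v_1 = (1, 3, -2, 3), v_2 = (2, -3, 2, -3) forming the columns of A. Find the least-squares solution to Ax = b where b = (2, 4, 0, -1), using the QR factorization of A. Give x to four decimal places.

v_1 = (1, 3, -2, 3); ‖v_1‖ = 4.7958, so q_1 = (0.2085, 0.6255, -0.4170, 0.6255).
q_1·v_2 = 0.2085·2 + 0.6255·(-3) + (-0.4170)·2 + 0.6255·(-3) = -4.1703.
u_2 = v_2 + 4.1703·q_1 = (2.8696, -0.3913, 0.2609, -0.3913).
‖u_2‖ = 2.9341, so q_2 = (0.9780, -0.1334, 0.0889, -0.1334).
Qᵀb = (2.2937, 1.5559).
Back-substitute: x_2 = 1.5559/2.9341 = 0.5303.
x_1 = (2.2937 + 4.1703·0.5303)/4.7958 = 0.9394.

x = (0.9394, 0.5303)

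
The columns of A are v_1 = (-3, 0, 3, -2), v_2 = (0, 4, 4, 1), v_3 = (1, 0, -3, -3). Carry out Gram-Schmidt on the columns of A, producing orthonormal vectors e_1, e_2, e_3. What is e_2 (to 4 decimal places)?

e_1 = v_1/‖v_1‖ = (-3, 0, 3, -2)/4.6904 = (-0.6396, 0.0000, 0.6396, -0.4264).
r_{12} = e_1·v_2 = 2.1320.
u_2 = v_2 − 2.1320·e_1 = (1.3636, 4.0000, 2.6364, 1.9091).
‖u_2‖ = 5.3343, so e_2 = (0.2556, 0.7499, 0.4942, 0.3579).

e_2 = (0.2556, 0.7499, 0.4942, 0.3579)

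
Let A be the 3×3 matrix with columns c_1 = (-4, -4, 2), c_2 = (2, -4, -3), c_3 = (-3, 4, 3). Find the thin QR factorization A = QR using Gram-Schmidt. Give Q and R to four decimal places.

Q = [[-0.6667, 0.4134, -0.6202], [-0.6667, -0.7029, 0.2481], [0.3333, -0.5788, -0.7442]], R = [[6.0000, 0.3333, 0.3333], [0.0000, 5.3748, -5.7883], [0.0000, 0.0000, 0.6202]]

c_1 = (-4, -4, 2); ‖c_1‖ = 6.0000, so q_1 = (-0.6667, -0.6667, 0.3333).
q_1·c_2 = (-0.6667)·2 + (-0.6667)·(-4) + 0.3333·(-3) = 0.3333.
u_2 = c_2 − 0.3333·q_1 = (2.2222, -3.7778, -3.1111).
‖u_2‖ = 5.3748, so q_2 = (0.4134, -0.7029, -0.5788).
q_1·c_3 = (-0.6667)·(-3) + (-0.6667)·4 + 0.3333·3 = 0.3333; q_2·c_3 = 0.4134·(-3) + (-0.7029)·4 + (-0.5788)·3 = -5.7883.
u_3 = c_3 − 0.3333·q_1 + 5.7883·q_2 = (-0.3846, 0.1538, -0.4615).
‖u_3‖ = 0.6202, so q_3 = (-0.6202, 0.2481, -0.7442).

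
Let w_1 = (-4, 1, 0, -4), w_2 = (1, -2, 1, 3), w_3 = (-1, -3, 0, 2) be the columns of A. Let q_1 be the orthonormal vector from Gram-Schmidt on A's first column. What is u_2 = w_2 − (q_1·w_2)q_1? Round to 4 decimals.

w_1 = (-4, 1, 0, -4); ‖w_1‖ = 5.7446, so q_1 = (-0.6963, 0.1741, 0.0000, -0.6963).
q_1·w_2 = (-0.6963)·1 + 0.1741·(-2) + 0.0000·1 + (-0.6963)·3 = -3.1334.
u_2 = w_2 + 3.1334·q_1 = (-1.1818, -1.4545, 1.0000, 0.8182).

u_2 = (-1.1818, -1.4545, 1.0000, 0.8182)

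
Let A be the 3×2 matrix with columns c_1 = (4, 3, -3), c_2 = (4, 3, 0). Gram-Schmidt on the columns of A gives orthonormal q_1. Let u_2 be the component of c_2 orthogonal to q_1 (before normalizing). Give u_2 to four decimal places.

u_2 = (1.0588, 0.7941, 2.2059)

c_1 = (4, 3, -3); ‖c_1‖ = 5.8310, so q_1 = (0.6860, 0.5145, -0.5145).
q_1·c_2 = 0.6860·4 + 0.5145·3 + (-0.5145)·0 = 4.2875.
u_2 = c_2 − 4.2875·q_1 = (1.0588, 0.7941, 2.2059).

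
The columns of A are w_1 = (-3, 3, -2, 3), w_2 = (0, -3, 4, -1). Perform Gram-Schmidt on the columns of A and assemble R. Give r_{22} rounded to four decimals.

r_{22} = 3.6189

w_1 = (-3, 3, -2, 3); ‖w_1‖ = 5.5678, so q_1 = (-0.5388, 0.5388, -0.3592, 0.5388).
q_1·w_2 = (-0.5388)·0 + 0.5388·(-3) + (-0.3592)·4 + 0.5388·(-1) = -3.5921.
u_2 = w_2 + 3.5921·q_1 = (-1.9355, -1.0645, 2.7097, 0.9355).
r_{22} = ‖u_2‖ = 3.6189.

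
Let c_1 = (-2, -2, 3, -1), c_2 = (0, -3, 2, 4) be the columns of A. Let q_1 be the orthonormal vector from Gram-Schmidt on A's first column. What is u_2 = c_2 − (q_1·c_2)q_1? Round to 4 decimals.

u_2 = (0.8889, -2.1111, 0.6667, 4.4444)

q_1 = c_1/‖c_1‖ = (-2, -2, 3, -1)/4.2426 = (-0.4714, -0.4714, 0.7071, -0.2357).
r_{12} = q_1·c_2 = 1.8856.
u_2 = c_2 − 1.8856·q_1 = (0.8889, -2.1111, 0.6667, 4.4444).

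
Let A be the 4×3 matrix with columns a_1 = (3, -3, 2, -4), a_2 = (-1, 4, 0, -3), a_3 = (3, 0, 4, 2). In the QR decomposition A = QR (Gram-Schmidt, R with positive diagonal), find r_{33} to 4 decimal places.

r_{33} = 4.9195

a_1 = (3, -3, 2, -4); ‖a_1‖ = 6.1644, so e_1 = (0.4867, -0.4867, 0.3244, -0.6489).
e_1·a_2 = 0.4867·(-1) + (-0.4867)·4 + 0.3244·0 + (-0.6489)·(-3) = -0.4867.
u_2 = a_2 + 0.4867·e_1 = (-0.7632, 3.7632, 0.1579, -3.3158).
‖u_2‖ = 5.0757, so e_2 = (-0.1504, 0.7414, 0.0311, -0.6533).
e_1·a_3 = 0.4867·3 + (-0.4867)·0 + 0.3244·4 + (-0.6489)·2 = 1.4600; e_2·a_3 = (-0.1504)·3 + 0.7414·0 + 0.0311·4 + (-0.6533)·2 = -1.6332.
u_3 = a_3 − 1.4600·e_1 + 1.6332·e_2 = (2.0439, 1.9213, 3.5771, 1.8805).
r_{33} = ‖u_3‖ = 4.9195.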